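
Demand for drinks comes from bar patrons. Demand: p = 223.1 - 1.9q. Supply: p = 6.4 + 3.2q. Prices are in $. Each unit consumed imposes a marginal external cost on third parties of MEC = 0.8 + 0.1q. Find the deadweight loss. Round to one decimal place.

Market equilibrium (private): 6.4 + 3.2q = 223.1 - 1.9q → q_m = 42.4902.
Social marginal benefit = demand − MEC = 222.3 - 2.0q.
Set SMB = MC: 222.3 - 2.0q = 6.4 + 3.2q → q* = 41.5192.
Height of the DWL triangle at q_m is MC(q_m) − SMB(q_m) = MEC(q_m) = 5.0490.
DWL = ½ × 0.9710 × 5.0490 = 2.4513.

DWL = $2.5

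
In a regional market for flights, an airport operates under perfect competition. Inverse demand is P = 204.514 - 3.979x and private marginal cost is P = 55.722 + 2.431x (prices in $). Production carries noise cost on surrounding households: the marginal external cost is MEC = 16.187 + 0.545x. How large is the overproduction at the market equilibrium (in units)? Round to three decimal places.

Market equilibrium (private): 55.722 + 2.431x = 204.514 - 3.979x → x_m = 23.2125.
Social marginal cost = private MC + MEC = 71.909 + 2.976x.
Set SMC = demand: 71.909 + 2.976x = 204.514 - 3.979x → x* = 19.0661.
Gap = |23.2125 − 19.0661| = 4.1464.

4.146 units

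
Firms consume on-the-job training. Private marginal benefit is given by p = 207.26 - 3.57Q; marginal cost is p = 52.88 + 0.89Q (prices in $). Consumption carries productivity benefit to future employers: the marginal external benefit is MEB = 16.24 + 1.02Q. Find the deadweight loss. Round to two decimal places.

Market equilibrium (private): 52.88 + 0.89Q = 207.26 - 3.57Q → Q_m = 34.6143.
Social marginal benefit = demand + MEB = 223.50 - 2.55Q.
Set SMB = MC: 223.50 - 2.55Q = 52.88 + 0.89Q → Q* = 49.5988.
The welfare-loss triangle has base |Q_m − Q*| and height MEB(Q_m) (the vertical gap between SMB and MC is zero at Q* and MEB at Q_m).
DWL = ½ × 14.9845 × 51.5466 = 386.2000.

DWL = $386.20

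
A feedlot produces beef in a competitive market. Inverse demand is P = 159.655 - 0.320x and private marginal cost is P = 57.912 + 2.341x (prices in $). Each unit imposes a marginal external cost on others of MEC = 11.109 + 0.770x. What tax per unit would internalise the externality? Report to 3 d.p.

tax = $31.449 per unit

Social marginal cost = private MC + MEC = 69.021 + 3.111x.
Set SMC = demand: 69.021 + 3.111x = 159.655 - 0.320x → x* = 26.4162.
The Pigouvian tax equals MEC at x*: 11.109 + 0.770×26.4162 = 31.4495.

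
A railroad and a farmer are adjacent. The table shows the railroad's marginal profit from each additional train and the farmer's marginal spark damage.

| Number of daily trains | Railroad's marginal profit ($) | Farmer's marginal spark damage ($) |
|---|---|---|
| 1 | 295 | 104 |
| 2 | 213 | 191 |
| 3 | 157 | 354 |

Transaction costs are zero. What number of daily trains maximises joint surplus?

Bargaining reaches the level where marginal profit last exceeds marginal spark damage.
That holds through level 2 (213 ≥ 191) but not at 3 (157 < 354).

2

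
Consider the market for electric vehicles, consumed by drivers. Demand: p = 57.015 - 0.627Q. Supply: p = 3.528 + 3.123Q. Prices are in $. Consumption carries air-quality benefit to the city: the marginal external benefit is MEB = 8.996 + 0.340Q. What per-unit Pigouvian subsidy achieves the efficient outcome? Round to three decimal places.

Social marginal benefit = demand + MEB = 66.011 - 0.287Q.
Set SMB = MC: 66.011 - 0.287Q = 3.528 + 3.123Q → Q* = 18.3235.
The Pigouvian subsidy equals MEB at Q*: 8.996 + 0.340×18.3235 = 15.2260.

subsidy = $15.226 per unit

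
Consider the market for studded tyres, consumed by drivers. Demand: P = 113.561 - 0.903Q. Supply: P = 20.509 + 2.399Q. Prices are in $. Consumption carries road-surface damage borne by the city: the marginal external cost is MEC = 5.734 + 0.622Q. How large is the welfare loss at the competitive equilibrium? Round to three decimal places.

DWL = $68.952

Market equilibrium (private): 20.509 + 2.399Q = 113.561 - 0.903Q → Q_m = 28.1805.
Social marginal benefit = demand − MEC = 107.827 - 1.525Q.
Set SMB = MC: 107.827 - 1.525Q = 20.509 + 2.399Q → Q* = 22.2523.
The loss is the area between SMB and MC from Q* to Q_m; with linear curves that's a triangle of height MEC(Q_m).
DWL = ½ × 5.9282 × 23.2623 = 68.9518.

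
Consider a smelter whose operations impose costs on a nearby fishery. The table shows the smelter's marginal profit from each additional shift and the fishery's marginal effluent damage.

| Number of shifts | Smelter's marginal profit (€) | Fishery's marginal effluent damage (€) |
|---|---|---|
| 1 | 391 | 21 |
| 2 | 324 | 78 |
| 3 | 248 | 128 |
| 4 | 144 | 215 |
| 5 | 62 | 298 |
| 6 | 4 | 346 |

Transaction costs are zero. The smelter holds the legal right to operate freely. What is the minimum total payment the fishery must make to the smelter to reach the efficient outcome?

Left alone the smelter would choose level 6 (marginal profit stays positive).
Efficient level: k* = 3 (marginal profit ≥ marginal effluent damage through 3).
The fishery must at least cover the smelter's forgone profit from cutting 6→3: 144 + 62 + 4 = 210.

€210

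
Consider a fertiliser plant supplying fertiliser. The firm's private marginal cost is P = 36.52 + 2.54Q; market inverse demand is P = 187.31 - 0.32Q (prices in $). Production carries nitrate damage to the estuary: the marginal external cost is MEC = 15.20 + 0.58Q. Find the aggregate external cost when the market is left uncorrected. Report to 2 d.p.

$1607.54

Market equilibrium (private): 36.52 + 2.54Q = 187.31 - 0.32Q → Q_m = 52.7238.
Total external cost = ∫₀^{Q_m} (15.20 + 0.58Q) dQ = 15.20×52.7238 + ½×0.58×52.7238² = 1607.5435.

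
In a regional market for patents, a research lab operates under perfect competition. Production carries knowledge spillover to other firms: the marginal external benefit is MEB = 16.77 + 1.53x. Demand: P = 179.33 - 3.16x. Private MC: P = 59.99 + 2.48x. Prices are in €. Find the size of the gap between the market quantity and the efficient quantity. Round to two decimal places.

11.96 units

Market equilibrium (private): 59.99 + 2.48x = 179.33 - 3.16x → x_m = 21.1596.
Social marginal cost = private MC − MEB = 43.22 + 0.95x.
Set SMC = demand: 43.22 + 0.95x = 179.33 - 3.16x → x* = 33.1168.
Gap = |21.1596 − 33.1168| = 11.9572.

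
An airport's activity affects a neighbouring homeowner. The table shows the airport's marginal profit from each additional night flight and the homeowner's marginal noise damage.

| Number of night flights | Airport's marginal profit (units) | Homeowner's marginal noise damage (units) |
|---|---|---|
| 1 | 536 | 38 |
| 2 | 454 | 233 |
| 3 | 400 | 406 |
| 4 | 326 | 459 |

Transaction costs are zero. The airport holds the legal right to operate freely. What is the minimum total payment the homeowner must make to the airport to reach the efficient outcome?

726

Left alone the airport would choose level 4 (marginal profit stays positive).
Efficient level: k* = 2 (marginal profit ≥ marginal noise damage through 2).
The homeowner must at least cover the airport's forgone profit from cutting 4→2: 400 + 326 = 726.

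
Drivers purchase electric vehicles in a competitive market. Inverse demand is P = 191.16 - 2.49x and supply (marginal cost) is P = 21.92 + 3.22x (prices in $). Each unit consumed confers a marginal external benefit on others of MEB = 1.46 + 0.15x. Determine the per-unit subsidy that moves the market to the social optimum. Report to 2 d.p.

Social marginal benefit = demand + MEB = 192.62 - 2.34x.
Set SMB = MC: 192.62 - 2.34x = 21.92 + 3.22x → x* = 30.7014.
The Pigouvian subsidy equals MEB at x*: 1.46 + 0.15×30.7014 = 6.0652.

subsidy = $6.07 per unit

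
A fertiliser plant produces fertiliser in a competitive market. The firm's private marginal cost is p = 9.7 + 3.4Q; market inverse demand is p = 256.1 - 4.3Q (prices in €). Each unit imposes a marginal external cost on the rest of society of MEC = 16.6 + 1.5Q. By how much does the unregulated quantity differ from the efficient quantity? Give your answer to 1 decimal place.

7.0 units

Market equilibrium (private): 9.7 + 3.4Q = 256.1 - 4.3Q → Q_m = 32.0000.
Social marginal cost = private MC + MEC = 26.3 + 4.9Q.
Set SMC = demand: 26.3 + 4.9Q = 256.1 - 4.3Q → Q* = 24.9783.
Gap = |32.0000 − 24.9783| = 7.0217.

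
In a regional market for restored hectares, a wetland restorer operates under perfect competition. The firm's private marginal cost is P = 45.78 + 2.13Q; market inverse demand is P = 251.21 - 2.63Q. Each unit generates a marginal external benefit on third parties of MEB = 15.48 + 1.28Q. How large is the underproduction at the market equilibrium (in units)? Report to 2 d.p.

Market equilibrium (private): 45.78 + 2.13Q = 251.21 - 2.63Q → Q_m = 43.1576.
Social marginal cost = private MC − MEB = 30.30 + 0.85Q.
Set SMC = demand: 30.30 + 0.85Q = 251.21 - 2.63Q → Q* = 63.4799.
Gap = |43.1576 − 63.4799| = 20.3223.

20.32 units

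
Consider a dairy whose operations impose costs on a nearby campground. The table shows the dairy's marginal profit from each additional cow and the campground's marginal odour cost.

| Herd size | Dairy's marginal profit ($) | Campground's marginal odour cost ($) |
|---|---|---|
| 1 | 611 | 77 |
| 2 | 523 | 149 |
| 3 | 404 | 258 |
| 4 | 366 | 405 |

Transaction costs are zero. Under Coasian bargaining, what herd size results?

Bargaining reaches the level where marginal profit last exceeds marginal odour cost.
That holds through level 3 (404 ≥ 258) but not at 4 (366 < 405).

3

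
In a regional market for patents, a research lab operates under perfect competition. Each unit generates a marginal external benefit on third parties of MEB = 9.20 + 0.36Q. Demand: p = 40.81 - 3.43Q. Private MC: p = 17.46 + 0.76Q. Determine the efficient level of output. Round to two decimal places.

Q* = 8.50

Social marginal cost = private MC − MEB = 8.26 + 0.40Q.
Set SMC = demand: 8.26 + 0.40Q = 40.81 - 3.43Q → Q* = 8.4987.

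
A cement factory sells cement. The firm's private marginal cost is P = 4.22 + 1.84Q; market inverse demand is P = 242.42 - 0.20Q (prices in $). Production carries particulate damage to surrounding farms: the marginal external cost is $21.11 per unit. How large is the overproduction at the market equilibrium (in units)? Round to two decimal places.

10.35 units

Market equilibrium (private): 4.22 + 1.84Q = 242.42 - 0.20Q → Q_m = 116.7647.
Social marginal cost = private MC + MEC = 25.33 + 1.84Q.
Set SMC = demand: 25.33 + 1.84Q = 242.42 - 0.20Q → Q* = 106.4167.
Gap = |116.7647 − 106.4167| = 10.3480.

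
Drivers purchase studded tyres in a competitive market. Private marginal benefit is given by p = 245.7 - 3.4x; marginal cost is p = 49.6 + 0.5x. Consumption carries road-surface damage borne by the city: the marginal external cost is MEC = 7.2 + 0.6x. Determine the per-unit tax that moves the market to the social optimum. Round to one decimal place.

Social marginal benefit = demand − MEC = 238.5 - 4.0x.
Set SMB = MC: 238.5 - 4.0x = 49.6 + 0.5x → x* = 41.9778.
The Pigouvian tax equals MEC at x*: 7.2 + 0.6×41.9778 = 32.3867.

tax = 32.4 per unit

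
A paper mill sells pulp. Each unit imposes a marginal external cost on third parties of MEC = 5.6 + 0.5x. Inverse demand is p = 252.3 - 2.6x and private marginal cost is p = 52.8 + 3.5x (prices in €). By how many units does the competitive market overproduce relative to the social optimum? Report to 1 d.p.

3.3 units

Market equilibrium (private): 52.8 + 3.5x = 252.3 - 2.6x → x_m = 32.7049.
Social marginal cost = private MC + MEC = 58.4 + 4.0x.
Set SMC = demand: 58.4 + 4.0x = 252.3 - 2.6x → x* = 29.3788.
Gap = |32.7049 − 29.3788| = 3.3261.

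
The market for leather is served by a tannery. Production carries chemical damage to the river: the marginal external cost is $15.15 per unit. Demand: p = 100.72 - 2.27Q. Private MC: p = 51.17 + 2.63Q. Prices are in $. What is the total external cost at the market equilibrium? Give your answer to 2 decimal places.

Market equilibrium (private): 51.17 + 2.63Q = 100.72 - 2.27Q → Q_m = 10.1122.
Total external cost = MEC × Q_m = 15.15 × 10.1122 = 153.1998.

$153.20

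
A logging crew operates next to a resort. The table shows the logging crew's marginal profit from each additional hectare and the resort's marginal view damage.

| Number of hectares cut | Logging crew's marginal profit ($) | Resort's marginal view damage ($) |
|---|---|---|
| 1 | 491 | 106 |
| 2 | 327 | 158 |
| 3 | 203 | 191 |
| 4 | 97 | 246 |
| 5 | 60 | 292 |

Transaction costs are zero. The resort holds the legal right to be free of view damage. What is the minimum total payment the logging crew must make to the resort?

$455

Efficient level: marginal profit ≥ marginal view damage through level 3, so k* = 3.
With the resort holding the right, the logging crew must at least compensate total damage at k*: 106 + 158 + 191 = 455.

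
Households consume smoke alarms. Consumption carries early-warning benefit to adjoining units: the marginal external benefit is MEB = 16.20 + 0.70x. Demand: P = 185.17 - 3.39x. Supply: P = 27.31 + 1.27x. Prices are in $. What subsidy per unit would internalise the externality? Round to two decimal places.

subsidy = $46.97 per unit

Social marginal benefit = demand + MEB = 201.37 - 2.69x.
Set SMB = MC: 201.37 - 2.69x = 27.31 + 1.27x → x* = 43.9545.
The Pigouvian subsidy equals MEB at x*: 16.20 + 0.70×43.9545 = 46.9682.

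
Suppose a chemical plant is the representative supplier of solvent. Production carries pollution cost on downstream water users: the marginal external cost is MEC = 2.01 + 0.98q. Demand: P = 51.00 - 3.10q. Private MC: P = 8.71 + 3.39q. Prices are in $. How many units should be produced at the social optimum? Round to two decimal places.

Social marginal cost = private MC + MEC = 10.72 + 4.37q.
Set SMC = demand: 10.72 + 4.37q = 51.00 - 3.10q → q* = 5.3922.

q* = 5.39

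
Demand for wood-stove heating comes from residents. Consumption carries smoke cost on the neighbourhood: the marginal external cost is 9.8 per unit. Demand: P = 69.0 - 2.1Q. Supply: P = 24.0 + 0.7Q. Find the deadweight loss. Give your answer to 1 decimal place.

DWL = 17.2

Market equilibrium (private): 24.0 + 0.7Q = 69.0 - 2.1Q → Q_m = 16.0714.
Social marginal benefit = demand − MEC = 59.2 - 2.1Q.
Set SMB = MC: 59.2 - 2.1Q = 24.0 + 0.7Q → Q* = 12.5714.
Height of the DWL triangle at Q_m is MC(Q_m) − SMB(Q_m) = MEC(Q_m) = 9.8000.
DWL = ½ × 3.5000 × 9.8000 = 17.1500.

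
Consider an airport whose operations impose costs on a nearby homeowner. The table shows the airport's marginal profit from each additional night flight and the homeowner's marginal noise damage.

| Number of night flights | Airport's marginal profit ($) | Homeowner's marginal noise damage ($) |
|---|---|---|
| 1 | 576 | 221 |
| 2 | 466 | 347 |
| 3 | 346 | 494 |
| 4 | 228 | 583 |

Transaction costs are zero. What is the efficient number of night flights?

2

Bargaining reaches the level where marginal profit last exceeds marginal noise damage.
That holds through level 2 (466 ≥ 347) but not at 3 (346 < 494).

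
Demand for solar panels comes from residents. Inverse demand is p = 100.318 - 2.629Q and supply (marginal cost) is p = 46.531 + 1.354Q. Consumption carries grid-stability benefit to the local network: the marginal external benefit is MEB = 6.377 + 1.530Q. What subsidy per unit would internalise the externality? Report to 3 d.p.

Social marginal benefit = demand + MEB = 106.695 - 1.099Q.
Set SMB = MC: 106.695 - 1.099Q = 46.531 + 1.354Q → Q* = 24.5267.
The Pigouvian subsidy equals MEB at Q*: 6.377 + 1.530×24.5267 = 43.9029.

subsidy = 43.903 per unit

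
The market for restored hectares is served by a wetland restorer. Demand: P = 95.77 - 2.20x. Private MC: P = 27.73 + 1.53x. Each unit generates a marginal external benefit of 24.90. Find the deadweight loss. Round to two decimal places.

DWL = 83.11

Market equilibrium (private): 27.73 + 1.53x = 95.77 - 2.20x → x_m = 18.2413.
Social marginal cost = private MC − MEB = 2.83 + 1.53x.
Set SMC = demand: 2.83 + 1.53x = 95.77 - 2.20x → x* = 24.9169.
The welfare-loss triangle has base |x_m − x*| and height MEB(x_m) (the vertical gap between SMC and demand is zero at x* and MEB at x_m).
DWL = ½ × 6.6756 × 24.9000 = 83.1112.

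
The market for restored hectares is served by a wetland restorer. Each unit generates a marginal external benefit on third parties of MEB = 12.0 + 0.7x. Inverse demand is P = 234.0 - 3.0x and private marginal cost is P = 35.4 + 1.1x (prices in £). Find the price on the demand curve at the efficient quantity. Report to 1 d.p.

P = £48.2

Social marginal cost = private MC − MEB = 23.4 + 0.4x.
Set SMC = demand: 23.4 + 0.4x = 234.0 - 3.0x → x* = 61.9412.
Consumer price on the demand curve at x*: 234.0 − 3.0×61.9412 = 48.1764.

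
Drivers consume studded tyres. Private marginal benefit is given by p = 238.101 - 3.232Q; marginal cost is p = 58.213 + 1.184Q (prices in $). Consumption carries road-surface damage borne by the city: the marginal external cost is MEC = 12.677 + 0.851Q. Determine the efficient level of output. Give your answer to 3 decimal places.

Social marginal benefit = demand − MEC = 225.424 - 4.083Q.
Set SMB = MC: 225.424 - 4.083Q = 58.213 + 1.184Q → Q* = 31.7469.

Q* = 31.747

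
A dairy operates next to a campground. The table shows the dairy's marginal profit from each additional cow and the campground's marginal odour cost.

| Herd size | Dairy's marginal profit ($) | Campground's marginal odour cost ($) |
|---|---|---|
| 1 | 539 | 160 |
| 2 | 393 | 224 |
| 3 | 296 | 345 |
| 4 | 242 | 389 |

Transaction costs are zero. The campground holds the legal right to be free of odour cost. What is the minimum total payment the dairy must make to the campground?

Efficient level: marginal profit ≥ marginal odour cost through level 2, so k* = 2.
With the campground holding the right, the dairy must at least compensate total damage at k*: 160 + 224 = 384.

$384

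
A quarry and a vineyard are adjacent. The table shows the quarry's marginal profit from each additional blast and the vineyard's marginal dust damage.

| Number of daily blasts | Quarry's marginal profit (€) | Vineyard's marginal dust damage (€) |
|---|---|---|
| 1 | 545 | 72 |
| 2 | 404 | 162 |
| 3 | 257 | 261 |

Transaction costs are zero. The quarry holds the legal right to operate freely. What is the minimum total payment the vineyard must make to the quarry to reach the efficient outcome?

€257

Left alone the quarry would choose level 3 (marginal profit stays positive).
Efficient level: k* = 2 (marginal profit ≥ marginal dust damage through 2).
The vineyard must at least cover the quarry's forgone profit from cutting 3→2: 257 = 257.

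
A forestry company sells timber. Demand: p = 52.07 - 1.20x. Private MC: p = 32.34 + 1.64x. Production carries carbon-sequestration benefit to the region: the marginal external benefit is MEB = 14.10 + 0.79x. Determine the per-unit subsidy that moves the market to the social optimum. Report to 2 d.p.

Social marginal cost = private MC − MEB = 18.24 + 0.85x.
Set SMC = demand: 18.24 + 0.85x = 52.07 - 1.20x → x* = 16.5024.
The Pigouvian subsidy equals MEB at x*: 14.10 + 0.79×16.5024 = 27.1369.

subsidy = 27.14 per unit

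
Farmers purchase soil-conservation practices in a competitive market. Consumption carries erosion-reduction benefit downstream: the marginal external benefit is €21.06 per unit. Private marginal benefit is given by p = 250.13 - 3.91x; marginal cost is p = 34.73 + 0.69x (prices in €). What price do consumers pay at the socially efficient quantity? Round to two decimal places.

P = €49.14

Social marginal benefit = demand + MEB = 271.19 - 3.91x.
Set SMB = MC: 271.19 - 3.91x = 34.73 + 0.69x → x* = 51.4043.
Consumer price on the demand curve at x*: 250.13 − 3.91×51.4043 = 49.1392.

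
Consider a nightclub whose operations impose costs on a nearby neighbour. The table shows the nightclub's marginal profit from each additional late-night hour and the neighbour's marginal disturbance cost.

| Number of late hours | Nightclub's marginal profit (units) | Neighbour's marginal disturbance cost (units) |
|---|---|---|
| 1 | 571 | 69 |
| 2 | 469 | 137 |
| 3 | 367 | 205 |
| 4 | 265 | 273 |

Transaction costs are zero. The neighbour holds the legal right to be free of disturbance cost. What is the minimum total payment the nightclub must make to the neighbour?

Efficient level: marginal profit ≥ marginal disturbance cost through level 3, so k* = 3.
With the neighbour holding the right, the nightclub must at least compensate total damage at k*: 69 + 137 + 205 = 411.

411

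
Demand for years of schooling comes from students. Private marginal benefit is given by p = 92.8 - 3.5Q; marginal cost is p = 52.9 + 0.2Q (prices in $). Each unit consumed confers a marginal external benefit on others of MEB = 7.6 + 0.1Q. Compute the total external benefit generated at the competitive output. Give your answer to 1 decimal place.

Market equilibrium (private): 52.9 + 0.2Q = 92.8 - 3.5Q → Q_m = 10.7838.
Total external benefit = ∫₀^{Q_m} (7.6 + 0.1Q) dQ = 7.6×10.7838 + ½×0.1×10.7838² = 87.7714.

$87.8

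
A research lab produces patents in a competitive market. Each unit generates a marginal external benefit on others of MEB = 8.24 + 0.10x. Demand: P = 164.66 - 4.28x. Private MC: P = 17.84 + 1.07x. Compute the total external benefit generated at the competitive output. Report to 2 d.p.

Market equilibrium (private): 17.84 + 1.07x = 164.66 - 4.28x → x_m = 27.4430.
Total external benefit = ∫₀^{x_m} (8.24 + 0.10x) dx = 8.24×27.4430 + ½×0.10×27.4430² = 263.7862.

263.79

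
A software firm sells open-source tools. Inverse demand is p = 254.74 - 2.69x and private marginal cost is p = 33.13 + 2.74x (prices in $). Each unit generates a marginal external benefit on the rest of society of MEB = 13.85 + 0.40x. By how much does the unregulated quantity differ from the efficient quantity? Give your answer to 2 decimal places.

Market equilibrium (private): 33.13 + 2.74x = 254.74 - 2.69x → x_m = 40.8122.
Social marginal cost = private MC − MEB = 19.28 + 2.34x.
Set SMC = demand: 19.28 + 2.34x = 254.74 - 2.69x → x* = 46.8111.
Gap = |40.8122 − 46.8111| = 5.9989.

6.00 units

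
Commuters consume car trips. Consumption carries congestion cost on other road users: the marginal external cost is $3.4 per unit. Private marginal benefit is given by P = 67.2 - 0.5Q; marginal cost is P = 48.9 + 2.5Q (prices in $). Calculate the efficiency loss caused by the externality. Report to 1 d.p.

DWL = $1.9

Market equilibrium (private): 48.9 + 2.5Q = 67.2 - 0.5Q → Q_m = 6.1000.
Social marginal benefit = demand − MEC = 63.8 - 0.5Q.
Set SMB = MC: 63.8 - 0.5Q = 48.9 + 2.5Q → Q* = 4.9667.
The welfare-loss triangle has base |Q_m − Q*| and height MEC(Q_m) (the vertical gap between SMB and MC is zero at Q* and MEC at Q_m).
DWL = ½ × 1.1333 × 3.4000 = 1.9266.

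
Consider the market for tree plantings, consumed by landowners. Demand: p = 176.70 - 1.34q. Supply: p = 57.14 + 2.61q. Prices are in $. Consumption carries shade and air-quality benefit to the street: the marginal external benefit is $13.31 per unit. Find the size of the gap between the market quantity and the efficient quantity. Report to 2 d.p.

3.37 units

Market equilibrium (private): 57.14 + 2.61q = 176.70 - 1.34q → q_m = 30.2684.
Social marginal benefit = demand + MEB = 190.01 - 1.34q.
Set SMB = MC: 190.01 - 1.34q = 57.14 + 2.61q → q* = 33.6380.
Gap = |30.2684 − 33.6380| = 3.3696.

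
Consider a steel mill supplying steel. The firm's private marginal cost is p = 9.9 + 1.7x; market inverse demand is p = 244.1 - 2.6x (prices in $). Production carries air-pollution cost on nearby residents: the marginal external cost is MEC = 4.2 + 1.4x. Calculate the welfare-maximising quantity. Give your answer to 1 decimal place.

Social marginal cost = private MC + MEC = 14.1 + 3.1x.
Set SMC = demand: 14.1 + 3.1x = 244.1 - 2.6x → x* = 40.3509.

x* = 40.4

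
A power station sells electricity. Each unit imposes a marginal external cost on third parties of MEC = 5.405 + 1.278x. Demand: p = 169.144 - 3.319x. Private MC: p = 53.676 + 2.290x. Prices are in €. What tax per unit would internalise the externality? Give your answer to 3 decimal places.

Social marginal cost = private MC + MEC = 59.081 + 3.568x.
Set SMC = demand: 59.081 + 3.568x = 169.144 - 3.319x → x* = 15.9813.
The Pigouvian tax equals MEC at x*: 5.405 + 1.278×15.9813 = 25.8291.

tax = €25.829 per unit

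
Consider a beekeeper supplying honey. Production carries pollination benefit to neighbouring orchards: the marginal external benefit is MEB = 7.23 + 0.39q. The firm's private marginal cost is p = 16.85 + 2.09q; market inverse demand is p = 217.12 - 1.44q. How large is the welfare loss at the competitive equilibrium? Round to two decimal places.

DWL = 137.23

Market equilibrium (private): 16.85 + 2.09q = 217.12 - 1.44q → q_m = 56.7337.
Social marginal cost = private MC − MEB = 9.62 + 1.70q.
Set SMC = demand: 9.62 + 1.70q = 217.12 - 1.44q → q* = 66.0828.
Height of the DWL triangle at q_m is demand(q_m) − SMC(q_m) = MEB(q_m) = 29.3561.
DWL = ½ × 9.3491 × 29.3561 = 137.2266.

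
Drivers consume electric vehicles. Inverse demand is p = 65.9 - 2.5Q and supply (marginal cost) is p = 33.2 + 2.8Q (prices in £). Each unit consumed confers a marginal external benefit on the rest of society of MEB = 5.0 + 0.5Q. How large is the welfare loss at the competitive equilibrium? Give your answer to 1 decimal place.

DWL = £6.8

Market equilibrium (private): 33.2 + 2.8Q = 65.9 - 2.5Q → Q_m = 6.1698.
Social marginal benefit = demand + MEB = 70.9 - 2.0Q.
Set SMB = MC: 70.9 - 2.0Q = 33.2 + 2.8Q → Q* = 7.8542.
Height of the DWL triangle at Q_m is SMB(Q_m) − MC(Q_m) = MEB(Q_m) = 8.0849.
DWL = ½ × 1.6844 × 8.0849 = 6.8091.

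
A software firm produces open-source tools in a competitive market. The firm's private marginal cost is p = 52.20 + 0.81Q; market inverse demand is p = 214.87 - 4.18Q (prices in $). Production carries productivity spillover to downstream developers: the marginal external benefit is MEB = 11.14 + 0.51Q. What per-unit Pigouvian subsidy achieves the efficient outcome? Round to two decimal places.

Social marginal cost = private MC − MEB = 41.06 + 0.30Q.
Set SMC = demand: 41.06 + 0.30Q = 214.87 - 4.18Q → Q* = 38.7969.
The Pigouvian subsidy equals MEB at Q*: 11.14 + 0.51×38.7969 = 30.9264.

subsidy = $30.93 per unit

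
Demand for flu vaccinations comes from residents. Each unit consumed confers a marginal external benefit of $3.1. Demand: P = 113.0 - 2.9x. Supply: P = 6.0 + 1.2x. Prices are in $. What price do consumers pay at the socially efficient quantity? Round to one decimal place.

Social marginal benefit = demand + MEB = 116.1 - 2.9x.
Set SMB = MC: 116.1 - 2.9x = 6.0 + 1.2x → x* = 26.8537.
Consumer price on the demand curve at x*: 113.0 − 2.9×26.8537 = 35.1243.

P = $35.1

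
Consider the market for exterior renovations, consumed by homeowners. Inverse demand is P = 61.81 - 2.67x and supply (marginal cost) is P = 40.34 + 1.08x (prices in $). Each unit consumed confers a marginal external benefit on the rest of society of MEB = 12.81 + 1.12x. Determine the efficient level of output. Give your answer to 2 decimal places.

Social marginal benefit = demand + MEB = 74.62 - 1.55x.
Set SMB = MC: 74.62 - 1.55x = 40.34 + 1.08x → x* = 13.0342.

x* = 13.03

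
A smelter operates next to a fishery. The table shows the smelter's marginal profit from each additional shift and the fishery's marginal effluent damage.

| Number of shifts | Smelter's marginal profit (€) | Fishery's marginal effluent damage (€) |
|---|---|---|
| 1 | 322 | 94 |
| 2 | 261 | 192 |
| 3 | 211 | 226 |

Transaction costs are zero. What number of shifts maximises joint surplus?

2

Bargaining reaches the level where marginal profit last exceeds marginal effluent damage.
That holds through level 2 (261 ≥ 192) but not at 3 (211 < 226).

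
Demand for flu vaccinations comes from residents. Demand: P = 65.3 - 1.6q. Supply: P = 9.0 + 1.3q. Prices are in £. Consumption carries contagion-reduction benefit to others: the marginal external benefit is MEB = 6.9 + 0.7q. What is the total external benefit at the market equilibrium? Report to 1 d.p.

Market equilibrium (private): 9.0 + 1.3q = 65.3 - 1.6q → q_m = 19.4138.
Total external benefit = ∫₀^{q_m} (6.9 + 0.7q) dq = 6.9×19.4138 + ½×0.7×19.4138² = 265.8687.

£265.9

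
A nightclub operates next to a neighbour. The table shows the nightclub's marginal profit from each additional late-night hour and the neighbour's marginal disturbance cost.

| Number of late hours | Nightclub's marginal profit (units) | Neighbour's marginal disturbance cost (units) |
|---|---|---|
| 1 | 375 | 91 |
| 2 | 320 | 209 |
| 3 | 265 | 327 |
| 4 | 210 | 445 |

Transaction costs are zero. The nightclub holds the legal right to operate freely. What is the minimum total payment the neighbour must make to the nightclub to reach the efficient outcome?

Left alone the nightclub would choose level 4 (marginal profit stays positive).
Efficient level: k* = 2 (marginal profit ≥ marginal disturbance cost through 2).
The neighbour must at least cover the nightclub's forgone profit from cutting 4→2: 265 + 210 = 475.

475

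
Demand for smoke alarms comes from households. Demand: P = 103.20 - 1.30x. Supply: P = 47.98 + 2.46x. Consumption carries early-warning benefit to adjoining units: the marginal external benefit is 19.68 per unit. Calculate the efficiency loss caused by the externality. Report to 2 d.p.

DWL = 51.50

Market equilibrium (private): 47.98 + 2.46x = 103.20 - 1.30x → x_m = 14.6862.
Social marginal benefit = demand + MEB = 122.88 - 1.30x.
Set SMB = MC: 122.88 - 1.30x = 47.98 + 2.46x → x* = 19.9202.
The welfare-loss triangle has base |x_m − x*| and height MEB(x_m) (the vertical gap between SMB and MC is zero at x* and MEB at x_m).
DWL = ½ × 5.2340 × 19.6800 = 51.5026.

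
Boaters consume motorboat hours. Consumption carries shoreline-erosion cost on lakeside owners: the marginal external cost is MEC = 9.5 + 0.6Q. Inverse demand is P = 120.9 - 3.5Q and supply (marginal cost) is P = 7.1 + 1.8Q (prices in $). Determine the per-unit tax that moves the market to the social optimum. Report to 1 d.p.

Social marginal benefit = demand − MEC = 111.4 - 4.1Q.
Set SMB = MC: 111.4 - 4.1Q = 7.1 + 1.8Q → Q* = 17.6780.
The Pigouvian tax equals MEC at Q*: 9.5 + 0.6×17.6780 = 20.1068.

tax = $20.1 per unit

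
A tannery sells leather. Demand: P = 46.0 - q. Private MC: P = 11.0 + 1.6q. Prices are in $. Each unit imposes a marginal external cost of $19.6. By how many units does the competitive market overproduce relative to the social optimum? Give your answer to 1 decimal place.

7.5 units

Market equilibrium (private): 11.0 + 1.6q = 46.0 - q → q_m = 13.4615.
Social marginal cost = private MC + MEC = 30.6 + 1.6q.
Set SMC = demand: 30.6 + 1.6q = 46.0 - q → q* = 5.9231.
Gap = |13.4615 − 5.9231| = 7.5384.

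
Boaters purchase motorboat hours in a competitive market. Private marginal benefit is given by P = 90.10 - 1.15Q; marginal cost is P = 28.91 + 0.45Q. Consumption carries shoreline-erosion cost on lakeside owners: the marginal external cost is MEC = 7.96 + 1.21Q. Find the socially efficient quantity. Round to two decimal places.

Q* = 18.94

Social marginal benefit = demand − MEC = 82.14 - 2.36Q.
Set SMB = MC: 82.14 - 2.36Q = 28.91 + 0.45Q → Q* = 18.9431.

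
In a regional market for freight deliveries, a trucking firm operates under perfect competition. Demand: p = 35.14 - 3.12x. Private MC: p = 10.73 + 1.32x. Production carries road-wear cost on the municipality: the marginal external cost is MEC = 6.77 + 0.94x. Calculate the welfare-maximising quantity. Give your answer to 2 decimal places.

x* = 3.28

Social marginal cost = private MC + MEC = 17.50 + 2.26x.
Set SMC = demand: 17.50 + 2.26x = 35.14 - 3.12x → x* = 3.2788.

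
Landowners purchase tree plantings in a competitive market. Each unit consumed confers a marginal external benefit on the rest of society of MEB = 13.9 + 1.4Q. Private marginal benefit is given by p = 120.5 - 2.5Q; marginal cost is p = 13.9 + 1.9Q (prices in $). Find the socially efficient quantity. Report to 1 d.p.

Q* = 40.2

Social marginal benefit = demand + MEB = 134.4 - 1.1Q.
Set SMB = MC: 134.4 - 1.1Q = 13.9 + 1.9Q → Q* = 40.1667.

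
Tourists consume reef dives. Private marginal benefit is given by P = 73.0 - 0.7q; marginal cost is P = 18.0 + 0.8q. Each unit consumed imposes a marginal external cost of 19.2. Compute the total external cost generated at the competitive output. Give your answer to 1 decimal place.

704.0

Market equilibrium (private): 18.0 + 0.8q = 73.0 - 0.7q → q_m = 36.6667.
Total external cost = MEC × q_m = 19.2 × 36.6667 = 704.0006.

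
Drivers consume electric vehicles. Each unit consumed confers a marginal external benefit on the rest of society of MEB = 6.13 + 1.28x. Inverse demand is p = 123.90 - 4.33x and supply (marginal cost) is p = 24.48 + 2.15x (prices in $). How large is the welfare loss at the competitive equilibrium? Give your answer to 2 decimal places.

Market equilibrium (private): 24.48 + 2.15x = 123.90 - 4.33x → x_m = 15.3426.
Social marginal benefit = demand + MEB = 130.03 - 3.05x.
Set SMB = MC: 130.03 - 3.05x = 24.48 + 2.15x → x* = 20.2981.
Between x* and x_m the wedge SMB − MC runs linearly from 0 to MEB(x_m), so the loss is a triangle.
DWL = ½ × 4.9555 × 25.7685 = 63.8479.

DWL = $63.85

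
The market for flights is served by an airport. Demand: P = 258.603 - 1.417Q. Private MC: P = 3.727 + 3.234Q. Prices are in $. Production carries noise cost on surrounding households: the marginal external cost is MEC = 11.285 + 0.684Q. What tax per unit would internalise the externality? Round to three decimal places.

tax = $42.516 per unit

Social marginal cost = private MC + MEC = 15.012 + 3.918Q.
Set SMC = demand: 15.012 + 3.918Q = 258.603 - 1.417Q → Q* = 45.6590.
The Pigouvian tax equals MEC at Q*: 11.285 + 0.684×45.6590 = 42.5158.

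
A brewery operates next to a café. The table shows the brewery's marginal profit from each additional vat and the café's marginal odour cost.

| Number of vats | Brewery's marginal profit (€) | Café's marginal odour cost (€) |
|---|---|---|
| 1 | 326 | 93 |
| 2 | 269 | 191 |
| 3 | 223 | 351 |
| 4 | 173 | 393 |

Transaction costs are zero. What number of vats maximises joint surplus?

2

Bargaining reaches the level where marginal profit last exceeds marginal odour cost.
That holds through level 2 (269 ≥ 191) but not at 3 (223 < 351).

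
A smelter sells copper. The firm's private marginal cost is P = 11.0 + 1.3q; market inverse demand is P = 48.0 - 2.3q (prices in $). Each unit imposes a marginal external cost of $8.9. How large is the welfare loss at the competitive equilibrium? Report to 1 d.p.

DWL = $11.0

Market equilibrium (private): 11.0 + 1.3q = 48.0 - 2.3q → q_m = 10.2778.
Social marginal cost = private MC + MEC = 19.9 + 1.3q.
Set SMC = demand: 19.9 + 1.3q = 48.0 - 2.3q → q* = 7.8056.
Height of the DWL triangle at q_m is SMC(q_m) − demand(q_m) = MEC(q_m) = 8.9000.
DWL = ½ × 2.4722 × 8.9000 = 11.0013.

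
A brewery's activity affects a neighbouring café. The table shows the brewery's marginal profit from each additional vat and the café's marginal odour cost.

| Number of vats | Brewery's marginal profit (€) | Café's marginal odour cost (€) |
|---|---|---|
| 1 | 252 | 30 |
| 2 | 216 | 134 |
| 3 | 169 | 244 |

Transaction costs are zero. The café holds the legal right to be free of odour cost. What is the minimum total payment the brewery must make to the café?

€164

Efficient level: marginal profit ≥ marginal odour cost through level 2, so k* = 2.
With the café holding the right, the brewery must at least compensate total damage at k*: 30 + 134 = 164.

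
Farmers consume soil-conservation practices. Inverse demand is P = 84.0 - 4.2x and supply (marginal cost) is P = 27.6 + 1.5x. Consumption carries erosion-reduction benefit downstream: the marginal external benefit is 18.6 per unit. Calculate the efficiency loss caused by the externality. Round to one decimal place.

Market equilibrium (private): 27.6 + 1.5x = 84.0 - 4.2x → x_m = 9.8947.
Social marginal benefit = demand + MEB = 102.6 - 4.2x.
Set SMB = MC: 102.6 - 4.2x = 27.6 + 1.5x → x* = 13.1579.
Between x* and x_m the wedge SMB − MC runs linearly from 0 to MEB(x_m), so the loss is a triangle.
DWL = ½ × 3.2632 × 18.6000 = 30.3478.

DWL = 30.3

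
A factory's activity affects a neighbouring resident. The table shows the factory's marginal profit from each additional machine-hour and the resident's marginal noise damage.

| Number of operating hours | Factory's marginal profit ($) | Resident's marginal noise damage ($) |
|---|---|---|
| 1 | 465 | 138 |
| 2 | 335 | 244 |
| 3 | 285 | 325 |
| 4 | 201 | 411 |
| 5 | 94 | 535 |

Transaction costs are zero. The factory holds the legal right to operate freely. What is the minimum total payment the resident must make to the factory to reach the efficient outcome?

Left alone the factory would choose level 5 (marginal profit stays positive).
Efficient level: k* = 2 (marginal profit ≥ marginal noise damage through 2).
The resident must at least cover the factory's forgone profit from cutting 5→2: 285 + 201 + 94 = 580.

$580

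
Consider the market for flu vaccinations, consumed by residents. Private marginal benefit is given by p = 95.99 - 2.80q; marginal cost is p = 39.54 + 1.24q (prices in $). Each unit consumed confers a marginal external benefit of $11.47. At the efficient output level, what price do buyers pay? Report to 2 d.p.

Social marginal benefit = demand + MEB = 107.46 - 2.80q.
Set SMB = MC: 107.46 - 2.80q = 39.54 + 1.24q → q* = 16.8119.
Consumer price on the demand curve at q*: 95.99 − 2.80×16.8119 = 48.9167.

P = $48.92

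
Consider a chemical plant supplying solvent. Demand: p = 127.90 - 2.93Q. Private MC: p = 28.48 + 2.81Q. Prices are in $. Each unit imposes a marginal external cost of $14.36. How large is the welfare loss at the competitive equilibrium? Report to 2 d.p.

DWL = $17.96

Market equilibrium (private): 28.48 + 2.81Q = 127.90 - 2.93Q → Q_m = 17.3206.
Social marginal cost = private MC + MEC = 42.84 + 2.81Q.
Set SMC = demand: 42.84 + 2.81Q = 127.90 - 2.93Q → Q* = 14.8188.
The loss is the area between SMC and demand from Q* to Q_m; with linear curves that's a triangle of height MEC(Q_m).
DWL = ½ × 2.5018 × 14.3600 = 17.9629.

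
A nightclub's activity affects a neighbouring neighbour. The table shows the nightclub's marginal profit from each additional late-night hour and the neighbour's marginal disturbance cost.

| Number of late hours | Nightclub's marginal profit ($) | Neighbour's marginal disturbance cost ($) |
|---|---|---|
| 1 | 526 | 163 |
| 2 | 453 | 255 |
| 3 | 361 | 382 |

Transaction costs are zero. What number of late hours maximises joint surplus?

Bargaining reaches the level where marginal profit last exceeds marginal disturbance cost.
That holds through level 2 (453 ≥ 255) but not at 3 (361 < 382).

2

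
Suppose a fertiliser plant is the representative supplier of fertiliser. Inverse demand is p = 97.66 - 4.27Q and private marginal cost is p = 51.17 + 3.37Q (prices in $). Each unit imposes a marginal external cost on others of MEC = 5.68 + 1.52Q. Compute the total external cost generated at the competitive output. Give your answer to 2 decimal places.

Market equilibrium (private): 51.17 + 3.37Q = 97.66 - 4.27Q → Q_m = 6.0851.
Total external cost = ∫₀^{Q_m} (5.68 + 1.52Q) dQ = 5.68×6.0851 + ½×1.52×6.0851² = 62.7050.

$62.70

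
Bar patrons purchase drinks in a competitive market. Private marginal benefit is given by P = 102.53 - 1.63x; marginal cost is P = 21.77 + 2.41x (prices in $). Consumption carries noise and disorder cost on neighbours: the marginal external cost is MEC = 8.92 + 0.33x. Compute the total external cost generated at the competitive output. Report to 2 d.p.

$244.25

Market equilibrium (private): 21.77 + 2.41x = 102.53 - 1.63x → x_m = 19.9901.
Total external cost = ∫₀^{x_m} (8.92 + 0.33x) dx = 8.92×19.9901 + ½×0.33×19.9901² = 244.2464.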